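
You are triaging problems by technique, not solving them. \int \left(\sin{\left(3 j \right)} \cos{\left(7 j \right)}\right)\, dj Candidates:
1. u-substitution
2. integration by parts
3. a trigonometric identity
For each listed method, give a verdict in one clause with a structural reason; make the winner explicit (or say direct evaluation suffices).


Method: a trigonometric identity — \sin{\left(3 j \right)} \cos{\left(7 j \right)} mixes two frequencies; the product-to-sum identity splits it into single-frequency sinusoids.
- u-substitution — no subexpression of the integrand pairs with its own derivative as a factor — individual terms may offer their own substitutions, but any change of variable covering the whole integral would have to be constructed from outside the expression.
- integration by parts: not the natural route: no polynomial-kernel product appears — a recursive parts reduction of the trigonometric product exists, but the identity rewrite is direct.
- a trigonometric identity: a fit — the right tool for this form.


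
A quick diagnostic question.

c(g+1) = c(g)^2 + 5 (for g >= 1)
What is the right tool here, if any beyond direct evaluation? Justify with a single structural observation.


Method: no special technique — a nonlinear dependence on earlier terms breaks linearity, and with it every superposition-based closed form.


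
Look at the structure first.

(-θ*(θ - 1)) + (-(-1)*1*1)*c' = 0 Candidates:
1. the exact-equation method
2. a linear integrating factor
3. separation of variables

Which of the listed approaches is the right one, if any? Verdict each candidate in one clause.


Technique: no special technique — with c absent the equation is not coupled at all: direct integration in θ.
- the exact-equation method — with the unknown absent from both coefficients, the cross-partial test holds emptily — nothing for the exact method to work on.
- a linear integrating factor: with the unknown absent the integrating factor is a formality; direct integration is the working structure.
- separation of variables: with no unknown in the slope, separating variables is a formality — the equation integrates directly.


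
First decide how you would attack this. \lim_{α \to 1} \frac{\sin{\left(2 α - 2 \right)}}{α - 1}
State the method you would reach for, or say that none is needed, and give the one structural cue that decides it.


Best approach: l'Hôpital's rule (0/0) — numerator and denominator both vanish at 1 — a genuine 0/0 form, which is exactly when l'Hôpital applies. One could equally expand both pieces locally and compare leading terms; the rule does that in one stroke.


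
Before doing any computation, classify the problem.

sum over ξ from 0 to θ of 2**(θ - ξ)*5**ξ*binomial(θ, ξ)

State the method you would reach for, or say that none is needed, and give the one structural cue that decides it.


Verdict: the binomial theorem — the binomial coefficients weight matched powers of 5 and 2, which is exactly the expansion of a binomial power.


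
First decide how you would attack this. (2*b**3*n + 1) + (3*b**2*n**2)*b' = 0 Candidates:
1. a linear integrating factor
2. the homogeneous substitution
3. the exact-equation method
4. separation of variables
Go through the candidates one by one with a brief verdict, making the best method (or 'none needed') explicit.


Method: the exact-equation method — 2*b**3*n + 1 and 3*b**2*n**2 pass the exactness check on the nose, so no integrating factor in n or b is needed at all.
- a linear integrating factor: the unknown enters nonlinearly (through a power, a denominator, or a transcendental function), which the linear integrating-factor recipe cannot absorb as-is — any repair would come from a preliminary substitution, not the factor.
- the homogeneous substitution — the slope changes under joint rescaling, failing the degree-zero test.
- the exact-equation method: applicable, and directly so.
- separation of variables — no algebra isolates the independent variable on one side and the unknown on the other.


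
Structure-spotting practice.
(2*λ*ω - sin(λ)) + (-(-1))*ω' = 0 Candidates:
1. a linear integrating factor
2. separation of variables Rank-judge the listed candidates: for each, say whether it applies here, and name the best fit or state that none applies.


Diagnosis: a linear integrating factor — linear in the unknown with genuine forcing: multiply through by the exponential of the integrated coefficient and the left side closes into one derivative.
- a linear integrating factor: a fit — the right tool for this form.
- separation of variables — the two dependences are entangled, not a clean product of one-variable pieces.


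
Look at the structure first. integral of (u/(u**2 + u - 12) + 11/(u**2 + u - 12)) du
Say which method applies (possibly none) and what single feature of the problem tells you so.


Technique: partial fractions — rational integrand, reducible denominator u**2 + u - 12: decompose first, integrate second.


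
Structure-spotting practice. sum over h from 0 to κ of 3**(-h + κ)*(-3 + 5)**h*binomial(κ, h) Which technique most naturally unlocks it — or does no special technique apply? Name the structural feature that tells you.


Verdict: the binomial theorem — the binomial coefficients weight matched powers of (-3 + 5) and 3, which is exactly the expansion of a binomial power.


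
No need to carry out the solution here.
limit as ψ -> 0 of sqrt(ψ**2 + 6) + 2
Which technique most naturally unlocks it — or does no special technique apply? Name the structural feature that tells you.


Method: no special technique — no zero denominators, no indeterminate clash at 0 — substitute and read off the value.


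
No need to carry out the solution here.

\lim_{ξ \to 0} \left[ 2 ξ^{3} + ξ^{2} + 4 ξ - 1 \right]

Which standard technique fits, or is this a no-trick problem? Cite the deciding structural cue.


Diagnosis: no special technique — the expression is continuous at 0 — substitute and evaluate; no indeterminate form appears.


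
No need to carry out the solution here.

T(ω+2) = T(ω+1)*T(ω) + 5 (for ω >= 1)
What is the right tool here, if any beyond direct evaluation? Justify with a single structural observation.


Best approach: no special technique — nonlinear feedback in the recursion rules out every root- or factor-based technique.


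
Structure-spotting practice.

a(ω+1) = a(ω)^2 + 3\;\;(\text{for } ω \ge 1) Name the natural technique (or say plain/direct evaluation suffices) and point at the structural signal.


Verdict: no special technique — the unknown enters the rule nonlinearly, not as a weighted sum — no linear method is even well-posed.


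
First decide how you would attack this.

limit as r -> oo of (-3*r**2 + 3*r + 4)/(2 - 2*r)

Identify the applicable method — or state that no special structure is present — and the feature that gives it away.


Technique: dominant-term comparison — divide through by the highest power of r; every lower-order term dies and the dominant terms decide the limit. l'Hôpital's at-infinity variant applies to the expression viewed as a single quotient; the leading-term comparison is the direct route.


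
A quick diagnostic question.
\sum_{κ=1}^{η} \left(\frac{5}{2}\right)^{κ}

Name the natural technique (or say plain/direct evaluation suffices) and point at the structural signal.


Method: the geometric series formula — check a ratio of consecutive terms: it is \frac{5}{2}, independent of the index, so the geometric formula closes the sum.


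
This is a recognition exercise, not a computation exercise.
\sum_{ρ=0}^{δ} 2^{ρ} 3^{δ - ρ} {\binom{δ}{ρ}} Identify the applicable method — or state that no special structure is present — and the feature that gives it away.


Technique: the binomial theorem — the binomial coefficients weight matched powers of 2 and 3, which is exactly the expansion of a binomial power.


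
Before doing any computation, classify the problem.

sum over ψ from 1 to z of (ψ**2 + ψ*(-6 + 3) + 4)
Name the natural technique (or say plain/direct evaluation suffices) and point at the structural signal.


Diagnosis: no special technique — this is bookkeeping, not technique: standard formulas for sums of constant-multiple powers of ψ apply termwise.


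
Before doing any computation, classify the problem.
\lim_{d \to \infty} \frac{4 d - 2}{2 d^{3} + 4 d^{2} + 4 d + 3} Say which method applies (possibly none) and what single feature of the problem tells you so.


Technique: dominant-term comparison — at large d only the top-degree terms survive; compare the leading terms and the limit falls out. l'Hôpital's at-infinity variant applies to the expression viewed as a single quotient; the leading-term comparison is the direct route.


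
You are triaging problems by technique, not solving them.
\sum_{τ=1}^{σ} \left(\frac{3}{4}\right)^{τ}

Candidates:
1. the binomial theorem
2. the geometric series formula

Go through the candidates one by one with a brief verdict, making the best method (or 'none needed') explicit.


Best approach: the geometric series formula — term-over-term division gives \frac{3}{4} every time — index-free ratio, geometric sum formula applies.
- the binomial theorem: the summand does not match any term pattern of an expanded binomial power.
- the geometric series formula — yes — fits the structure here.


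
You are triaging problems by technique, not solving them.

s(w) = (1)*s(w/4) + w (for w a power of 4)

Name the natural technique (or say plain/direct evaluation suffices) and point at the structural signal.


Technique: the master substitution — the argument contracts 4-fold per step: reindex w exponentially and solve the linear recurrence in the new index.


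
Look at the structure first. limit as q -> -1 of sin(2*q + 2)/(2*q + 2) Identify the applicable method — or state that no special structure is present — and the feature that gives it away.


Method: l'Hôpital's rule (0/0) — plug in -1: top and bottom both hit zero, so differentiate each and retry. The standard small-argument limits would also carry it; the rule is the systematic route.


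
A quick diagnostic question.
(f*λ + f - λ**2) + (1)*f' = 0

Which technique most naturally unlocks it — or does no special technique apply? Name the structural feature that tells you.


Best approach: a linear integrating factor — the unknown enters only to the first power against a nonzero forcing term — the integrating-factor template applies directly.


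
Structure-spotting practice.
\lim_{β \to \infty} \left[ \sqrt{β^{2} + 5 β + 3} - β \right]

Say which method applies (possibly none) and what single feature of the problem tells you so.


Diagnosis: conjugate multiplication — two divergent pieces with a minus sign between them and a radical in the mix: rationalize \sqrt{β^{2} + 5 β + 3} - β before any limit law applies.


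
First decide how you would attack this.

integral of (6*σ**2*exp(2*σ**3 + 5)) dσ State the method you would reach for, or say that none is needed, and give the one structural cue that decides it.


Verdict: u-substitution — everything non-trivial happens through the inner expression 2*σ**3 + 5, and its derivative accounts for the remaining factor up to a constant, so set u = 2*σ**3 + 5.


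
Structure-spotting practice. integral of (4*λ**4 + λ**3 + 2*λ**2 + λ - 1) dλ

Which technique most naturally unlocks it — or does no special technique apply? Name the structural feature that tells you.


Verdict: no special technique — a term-by-term power-rule job in λ; no substitution or rearrangement earns its keep here.


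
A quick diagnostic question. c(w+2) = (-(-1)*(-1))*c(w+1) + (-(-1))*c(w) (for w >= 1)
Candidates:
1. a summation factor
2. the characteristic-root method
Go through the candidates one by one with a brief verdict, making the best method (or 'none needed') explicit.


Verdict: the characteristic-root method — because shifting w leaves the equation's coefficients unchanged, exponential trials reduce it to algebra.
- a summation factor: the recurrence reaches back more than one step, outside the first-order family a summation factor normalizes.
- the characteristic-root method — a fit — the right tool for this form.


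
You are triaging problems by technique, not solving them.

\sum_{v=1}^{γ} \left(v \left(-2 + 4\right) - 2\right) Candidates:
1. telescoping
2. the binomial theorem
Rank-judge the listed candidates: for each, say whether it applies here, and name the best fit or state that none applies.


Method: no special technique — with only polynomial terms in v present, the classical sum-of-powers identities are all you need.
- telescoping: the terms as presented offer no neighboring cancellation — a telescoping rewrite may exist, but the displayed structure does not hand one over.
- the binomial theorem — there is no sum-raised-to-a-power identity hiding in these terms.


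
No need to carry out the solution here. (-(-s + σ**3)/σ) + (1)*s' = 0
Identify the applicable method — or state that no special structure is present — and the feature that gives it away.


Best approach: a linear integrating factor — linear in the unknown with genuine forcing: multiply through by the exponential of the integrated coefficient and the left side closes into one derivative.


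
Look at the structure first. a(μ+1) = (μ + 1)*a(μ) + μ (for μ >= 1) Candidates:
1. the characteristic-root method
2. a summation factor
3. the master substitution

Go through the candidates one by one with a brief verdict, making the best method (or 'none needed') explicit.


Method: a summation factor — it is first-order linear but the coefficient μ + 1 depends on the index, so multiply through by a summation factor to telescope it.
- the characteristic-root method: the coefficients vary with the index, breaking the constant-coefficient structure the method needs.
- a summation factor — a fit — the right tool for this form.
- the master substitution — there is no divide-the-index recursive argument.


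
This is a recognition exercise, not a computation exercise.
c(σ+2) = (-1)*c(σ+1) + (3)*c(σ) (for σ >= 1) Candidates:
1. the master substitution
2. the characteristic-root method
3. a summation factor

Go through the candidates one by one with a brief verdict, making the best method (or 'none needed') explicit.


Best approach: the characteristic-root method — try a geometric ansatz r^σ: constant coefficients turn the recurrence into one polynomial equation in r.
- the master substitution — this is shift-type recursion, outside the divide-and-conquer template.
- the characteristic-root method — applies; the problem has the shape this method handles.
- a summation factor: the recurrence reaches back more than one step, outside the first-order family a summation factor normalizes.


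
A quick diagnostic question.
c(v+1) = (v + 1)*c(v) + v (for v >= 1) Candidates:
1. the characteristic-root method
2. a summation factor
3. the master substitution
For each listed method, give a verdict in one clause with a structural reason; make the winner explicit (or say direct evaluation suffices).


Best approach: a summation factor — first-order linear but the coefficient v + 1 moves with the index — divide by the cumulative product and telescope.
- the characteristic-root method — the coefficients change with the index, which the root method cannot absorb.
- a summation factor: a fit — the right tool for this form.
- the master substitution — this is shift-type recursion, outside the divide-and-conquer template.


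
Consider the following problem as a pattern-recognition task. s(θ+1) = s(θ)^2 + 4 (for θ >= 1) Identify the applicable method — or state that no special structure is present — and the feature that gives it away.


Diagnosis: no special technique — the update rule curves (it is not linear in the unknown sequence), so no superposition-based closed form attaches — iterate or study it directly.


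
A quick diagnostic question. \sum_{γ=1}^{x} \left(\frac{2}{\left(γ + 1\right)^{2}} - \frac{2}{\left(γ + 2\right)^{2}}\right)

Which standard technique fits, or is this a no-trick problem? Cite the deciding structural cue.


Method: telescoping — this sum is a zipper: each term contributes \frac{2}{\left(γ + 1\right)^{2}} and removes the next index's value, which the following term puts back, closing term by term.


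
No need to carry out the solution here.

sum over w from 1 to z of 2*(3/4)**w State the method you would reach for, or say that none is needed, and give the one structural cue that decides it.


Verdict: the geometric series formula — each term is 3/4 times the previous one, so the geometric-series formula applies directly.


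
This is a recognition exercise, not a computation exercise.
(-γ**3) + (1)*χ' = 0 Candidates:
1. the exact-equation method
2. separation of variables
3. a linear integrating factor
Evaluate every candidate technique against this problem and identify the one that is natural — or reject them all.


Diagnosis: no special technique — the slope is a pure function of γ; integrate both sides and be done.
- the exact-equation method: with the unknown absent from both coefficients, the cross-partial test holds emptily — nothing for the exact method to work on.
- separation of variables — any separation here is vacuous (nothing depends on the unknown); direct integration is the honest label.
- a linear integrating factor: the linear template holds only trivially here (the unknown is absent, so the coefficient is zero) — the method is not the natural label.


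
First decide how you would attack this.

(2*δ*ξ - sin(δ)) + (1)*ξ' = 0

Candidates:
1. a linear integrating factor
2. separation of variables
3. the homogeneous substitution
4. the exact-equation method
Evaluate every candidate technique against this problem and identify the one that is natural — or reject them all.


Method: a linear integrating factor — ξ appears only to the first power with coefficient 2*δ — the classic integrating-factor setup.
- a linear integrating factor: a fit — the right tool for this form.
- separation of variables: the two dependences are entangled, not a clean product of one-variable pieces.
- the homogeneous substitution: the slope is not a function of the ratio of the variables alone.
- the exact-equation method — the mixed-partials test fails on this split — it is not an exact differential as presented.


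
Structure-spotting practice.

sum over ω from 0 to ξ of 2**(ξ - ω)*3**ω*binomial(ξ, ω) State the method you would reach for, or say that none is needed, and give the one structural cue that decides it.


Technique: the binomial theorem — the binomial coefficients weight matched powers of 3 and 2, which is exactly the expansion of a binomial power.


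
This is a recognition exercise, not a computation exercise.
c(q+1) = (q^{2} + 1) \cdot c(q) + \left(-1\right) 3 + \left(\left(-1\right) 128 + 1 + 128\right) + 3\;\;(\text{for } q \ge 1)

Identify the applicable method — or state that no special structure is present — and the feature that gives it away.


Verdict: a summation factor — the coefficient q^{2} + 1 drifts with the index, so no fixed root exists; normalizing by the cumulative product telescopes it.


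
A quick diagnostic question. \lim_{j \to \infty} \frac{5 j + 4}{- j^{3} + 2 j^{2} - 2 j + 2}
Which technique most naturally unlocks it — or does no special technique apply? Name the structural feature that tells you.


Technique: dominant-term comparison — growth-rate triage: the leading powers of j decide the limit, everything else is noise. Differentiating the expression as a single quotient would eventually settle it as well; matching dominant growth settles it immediately.


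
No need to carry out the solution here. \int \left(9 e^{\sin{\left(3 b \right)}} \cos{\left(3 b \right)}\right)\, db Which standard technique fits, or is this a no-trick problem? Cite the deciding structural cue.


Best approach: u-substitution — collected, the integrand has one factor that is, up to a constant, the derivative of an inner expression the rest depends on — substitute for that inner expression.


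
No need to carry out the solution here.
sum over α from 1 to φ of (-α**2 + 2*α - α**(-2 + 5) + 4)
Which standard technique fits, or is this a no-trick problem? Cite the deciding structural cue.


Best approach: no special technique — recognize the absence of structure: constant-multiple powers of α summed plainly, no special method required.


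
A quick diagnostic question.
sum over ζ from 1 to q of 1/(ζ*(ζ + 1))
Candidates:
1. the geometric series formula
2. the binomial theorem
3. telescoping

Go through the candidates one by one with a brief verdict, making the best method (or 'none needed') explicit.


Method: telescoping — poles of 1/(ζ*(ζ + 1)) differ by an integer, the telltale of a telescoping partial-fraction sum.
- the geometric series formula — the term-to-term ratio drifts with the index — the one thing the geometric formula cannot absorb.
- the binomial theorem: the terms do not reassemble into a binomial power.
- telescoping — applicable, and directly so.


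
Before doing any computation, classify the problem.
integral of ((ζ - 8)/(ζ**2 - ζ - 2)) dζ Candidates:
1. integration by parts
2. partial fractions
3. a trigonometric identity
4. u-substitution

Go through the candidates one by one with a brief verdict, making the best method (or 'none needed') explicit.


Best approach: partial fractions — a proper rational integrand whose denominator splits into simpler factors — decompose into partial fractions first.
- integration by parts — the integrand does not split as a nonconstant polynomial times an exp, sine, cosine of a linear argument, or logarithm — no polynomial-kernel parts product to differentiate one side of.
- partial fractions — applies; the problem has the shape this method handles.
- a trigonometric identity: there is no trigonometric structure at all — the integrand carries no sine or cosine to rewrite.
- u-substitution — no subexpression of the integrand pairs with its own derivative as a factor — individual terms may offer their own substitutions, but any change of variable covering the whole integral would have to be constructed from outside the expression.


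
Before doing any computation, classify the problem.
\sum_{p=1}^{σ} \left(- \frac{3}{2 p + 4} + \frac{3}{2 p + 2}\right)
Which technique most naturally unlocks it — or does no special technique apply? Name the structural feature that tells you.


Verdict: telescoping — spot the paired structure — each term adds \frac{3}{2 p + 2} and subtracts its successor value, which the next term restores: the definition of a telescoping chain.


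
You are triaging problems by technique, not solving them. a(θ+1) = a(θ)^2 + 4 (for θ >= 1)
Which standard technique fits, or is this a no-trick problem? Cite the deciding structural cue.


Best approach: no special technique — each new value is a nonlinear function of earlier ones — scaling arguments and superposition both fail.


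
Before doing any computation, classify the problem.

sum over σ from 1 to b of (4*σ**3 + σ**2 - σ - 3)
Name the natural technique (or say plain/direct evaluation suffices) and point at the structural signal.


Best approach: no special technique — the sum is polynomial through and through; closed forms for each power of σ finish it directly.


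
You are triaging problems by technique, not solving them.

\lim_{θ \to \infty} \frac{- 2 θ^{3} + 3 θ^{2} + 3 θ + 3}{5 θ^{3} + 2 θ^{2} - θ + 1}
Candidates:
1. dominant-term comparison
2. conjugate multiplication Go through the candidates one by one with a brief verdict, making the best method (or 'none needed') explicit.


Best approach: dominant-term comparison — divide by the highest power of θ present: lower-order terms vanish and the dominant ratio remains.
- dominant-term comparison — a fit — the right tool for this form.
- conjugate multiplication — there are no radicals in tension whose conjugate would simplify matters.


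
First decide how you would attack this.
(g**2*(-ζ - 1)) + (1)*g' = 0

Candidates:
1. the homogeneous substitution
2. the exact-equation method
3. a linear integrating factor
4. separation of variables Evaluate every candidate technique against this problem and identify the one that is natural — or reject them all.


Verdict: separation of variables — separating collects all g-dependence with the derivative and leaves all ζ-dependence opposite: variables separate.
- the homogeneous substitution: solved for the derivative, the right side changes under joint scaling of the two variables.
- the exact-equation method: exactness fails on the nose — the mixed partials do not match.
- a linear integrating factor: the unknown enters nonlinearly (through a power, a denominator, or a transcendental function), which the linear integrating-factor recipe cannot absorb as-is — any repair would come from a preliminary substitution, not the factor.
- separation of variables: yes — fits the structure here.


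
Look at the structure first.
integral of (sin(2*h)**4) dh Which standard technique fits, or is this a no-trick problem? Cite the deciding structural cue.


Diagnosis: a trigonometric identity — reduce sin(2*h)**4 with the power-reduction formula and the integral becomes first-degree trigonometry.


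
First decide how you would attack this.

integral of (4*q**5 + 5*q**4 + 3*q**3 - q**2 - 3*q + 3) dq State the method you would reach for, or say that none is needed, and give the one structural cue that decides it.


Best approach: no special technique — every term is a constant multiple of a power of q; term-wise power-rule integration needs no preliminary transformation.


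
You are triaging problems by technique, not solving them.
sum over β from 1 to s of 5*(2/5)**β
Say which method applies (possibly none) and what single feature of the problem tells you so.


Method: the geometric series formula — the ratio of consecutive terms is the constant 2/5, independent of the index — a geometric sum.


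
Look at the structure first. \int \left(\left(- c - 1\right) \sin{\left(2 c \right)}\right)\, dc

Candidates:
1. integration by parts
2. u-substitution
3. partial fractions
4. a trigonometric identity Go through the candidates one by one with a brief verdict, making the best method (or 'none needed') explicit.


Verdict: integration by parts — - c - 1 dies after finitely many derivatives while \sin{\left(2 c \right)} cycles under integration — the tabular/parts setup.
- integration by parts: yes, a natural case for it.
- u-substitution — no subexpression of the integrand serves as a whole-integral substitution inner — individual terms may offer their own, but none carries its derivative as a factor of the full integrand; a working change of variable would have to be constructed from outside the expression.
- partial fractions — there is no rational-function structure to decompose.
- a trigonometric identity: no even trigonometric power and no product of distinct frequencies to rewrite.


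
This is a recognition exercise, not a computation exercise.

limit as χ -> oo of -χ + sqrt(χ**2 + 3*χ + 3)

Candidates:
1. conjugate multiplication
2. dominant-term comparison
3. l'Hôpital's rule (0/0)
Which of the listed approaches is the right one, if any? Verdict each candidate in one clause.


Method: conjugate multiplication — both pieces blow up but their difference is finite; the conjugate trick rationalizes sqrt(χ**2 + 3*χ + 3) - χ.
- conjugate multiplication — yes, a natural case for it.
- dominant-term comparison — this limit is not decided by comparing polynomial growth at infinity.
- l'Hôpital's rule (0/0) — substitution produces ∞ − ∞ rather than a vanishing quotient; the rule needs a 0/0 ratio to act on.


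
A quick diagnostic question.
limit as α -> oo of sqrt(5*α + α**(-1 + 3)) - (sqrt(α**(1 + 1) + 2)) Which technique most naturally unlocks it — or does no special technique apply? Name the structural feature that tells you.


Method: conjugate multiplication — sqrt(5*α + α**(-1 + 3)) and sqrt(α**(1 + 1) + 2) both blow up, but their difference is tame once the conjugate rationalizes it.


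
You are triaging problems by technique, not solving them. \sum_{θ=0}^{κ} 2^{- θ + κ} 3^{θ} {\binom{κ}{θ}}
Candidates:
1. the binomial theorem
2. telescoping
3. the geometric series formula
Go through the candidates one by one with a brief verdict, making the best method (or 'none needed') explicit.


Method: the binomial theorem — {\binom{κ}{θ}} weighting matched powers of 3 and 2 is the expanded form of (3 + 2)^κ — fold it back up.
- the binomial theorem: applies; the problem has the shape this method handles.
- telescoping: in the displayed form, no term reappears at a neighboring index to cancel against.
- the geometric series formula: the ratio of consecutive terms depends on the index.


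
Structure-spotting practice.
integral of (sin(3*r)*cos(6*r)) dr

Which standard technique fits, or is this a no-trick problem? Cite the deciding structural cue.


Technique: a trigonometric identity — two different frequencies multiply in sin(3*r)*cos(6*r); the product-to-sum formula separates them.


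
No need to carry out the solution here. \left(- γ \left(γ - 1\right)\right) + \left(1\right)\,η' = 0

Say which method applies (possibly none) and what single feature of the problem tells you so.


Best approach: no special technique — solved for the derivative, η never appears on the right — this is a direct integration in γ, not a differential-equations problem at heart.


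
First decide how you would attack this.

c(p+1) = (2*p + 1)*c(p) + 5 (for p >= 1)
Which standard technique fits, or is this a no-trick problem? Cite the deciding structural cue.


Diagnosis: a summation factor — one step of memory with a weight 2*p + 1 that changes as the index grows — the summation-factor construction is built for this.


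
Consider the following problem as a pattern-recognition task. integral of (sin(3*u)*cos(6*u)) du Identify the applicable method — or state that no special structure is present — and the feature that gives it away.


Verdict: a trigonometric identity — split sin(3*u)*cos(6*u) with the angle-addition identities: the resulting sum integrates term by term.


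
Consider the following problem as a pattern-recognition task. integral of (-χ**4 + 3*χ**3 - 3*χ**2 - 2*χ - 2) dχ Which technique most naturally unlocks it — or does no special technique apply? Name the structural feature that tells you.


Method: no special technique — scan for structure and find none: constant multiples of powers of χ, integrate directly.


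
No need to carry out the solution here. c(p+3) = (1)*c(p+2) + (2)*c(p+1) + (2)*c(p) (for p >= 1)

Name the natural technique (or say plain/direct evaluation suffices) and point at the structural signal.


Diagnosis: the characteristic-root method — try a geometric ansatz r^p: constant coefficients turn the recurrence into one polynomial equation in r.


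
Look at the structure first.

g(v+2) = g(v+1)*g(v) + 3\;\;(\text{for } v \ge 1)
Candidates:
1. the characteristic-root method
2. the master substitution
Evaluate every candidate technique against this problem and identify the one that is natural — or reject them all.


Technique: no special technique — no ansatz, no master substitution, no summation factor survives the nonlinearity here.
- the characteristic-root method — the recursion is nonlinear in the sequence values, so no linear-modes ansatz applies.
- the master substitution — the recursion shifts the index rather than dividing it.


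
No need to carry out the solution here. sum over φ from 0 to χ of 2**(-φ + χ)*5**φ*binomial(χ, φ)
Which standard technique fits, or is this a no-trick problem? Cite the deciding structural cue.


Verdict: the binomial theorem — the summand is term φ of a binomial expansion in 5 and 2; the whole sum is a single power.


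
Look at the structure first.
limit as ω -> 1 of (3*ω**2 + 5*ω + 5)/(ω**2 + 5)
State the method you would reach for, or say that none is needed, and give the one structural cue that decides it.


Method: no special technique — the function is continuous at 1; evaluation is itself the limit, no machinery required.


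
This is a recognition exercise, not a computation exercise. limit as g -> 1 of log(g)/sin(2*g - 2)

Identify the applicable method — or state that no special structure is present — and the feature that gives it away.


Technique: l'Hôpital's rule (0/0) — substituting 1 gives 0 over 0; differentiate top and bottom once and re-evaluate. One could equally expand both pieces locally and compare leading terms; the rule does that in one stroke.


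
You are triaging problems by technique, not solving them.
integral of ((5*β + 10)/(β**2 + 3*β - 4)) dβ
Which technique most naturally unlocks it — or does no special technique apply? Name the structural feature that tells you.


Diagnosis: partial fractions — break β**2 + 3*β - 4 into its roots and the integral splits into logarithm-sized bites.


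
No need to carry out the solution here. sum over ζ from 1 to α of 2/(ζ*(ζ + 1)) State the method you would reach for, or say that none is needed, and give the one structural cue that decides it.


Method: telescoping — after splitting 2/(ζ*(ζ + 1)) into partial fractions, the pieces are shifted copies of one function and cancel telescopically.


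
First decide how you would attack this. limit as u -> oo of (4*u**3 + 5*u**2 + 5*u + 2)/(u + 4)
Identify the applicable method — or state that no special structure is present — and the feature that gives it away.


Verdict: dominant-term comparison — growth-rate triage: the leading powers of u decide the limit, everything else is noise. As a single quotient, the ∞/∞ shape would yield to repeated differentiation as well — the growth comparison gets there in one look.


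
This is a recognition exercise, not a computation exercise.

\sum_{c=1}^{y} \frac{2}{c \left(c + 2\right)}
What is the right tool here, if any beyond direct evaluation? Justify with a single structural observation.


Technique: telescoping — the denominator's roots in \frac{2}{c \left(c + 2\right)} sit an integer apart: decomposition produces a self-cancelling chain.


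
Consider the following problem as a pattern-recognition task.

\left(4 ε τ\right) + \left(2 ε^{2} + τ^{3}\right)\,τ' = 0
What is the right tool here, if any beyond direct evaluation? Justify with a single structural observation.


Best approach: the exact-equation method — equality of cross partials is the green light — assemble the potential function term by term.


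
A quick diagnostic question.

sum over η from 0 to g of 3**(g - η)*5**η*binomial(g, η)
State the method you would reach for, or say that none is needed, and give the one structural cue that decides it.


Technique: the binomial theorem — terms weighting binomial(g, η) against matched powers of 5 and 3 reassemble into (5 + 3)^g by the binomial theorem.


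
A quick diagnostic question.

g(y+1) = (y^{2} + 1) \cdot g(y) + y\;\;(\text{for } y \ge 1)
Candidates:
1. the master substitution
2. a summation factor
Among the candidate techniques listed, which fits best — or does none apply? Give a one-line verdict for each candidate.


Verdict: a summation factor — normalize by the running product of y^{2} + 1: the left side becomes a difference, and differences sum.
- the master substitution: this is shift-type recursion, outside the divide-and-conquer template.
- a summation factor: applies; the problem has the shape this method handles.


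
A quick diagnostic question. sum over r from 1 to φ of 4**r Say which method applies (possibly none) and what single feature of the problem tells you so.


Best approach: the geometric series formula — check a ratio of consecutive terms: it is 4, independent of the index, so the geometric formula closes the sum.


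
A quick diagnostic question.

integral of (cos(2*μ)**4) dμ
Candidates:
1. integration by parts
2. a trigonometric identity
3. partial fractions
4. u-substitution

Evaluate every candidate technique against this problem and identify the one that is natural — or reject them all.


Technique: a trigonometric identity — the even exponent on cos(2*μ)**4 signals one move: rewrite via cos of the doubled angle.
- integration by parts — not the fit here: there is no polynomial factor to ladder down — parts can still close the trigonometric product by recursion, though the identity rewrite is the direct route.
- a trigonometric identity — applies; the problem has the shape this method handles.
- partial fractions — the expression is not a ratio of polynomials that decomposes further.
- u-substitution: no subexpression of the integrand pairs with its own derivative as a factor — individual terms may offer their own substitutions, but any change of variable covering the whole integral would have to be constructed from outside the expression.


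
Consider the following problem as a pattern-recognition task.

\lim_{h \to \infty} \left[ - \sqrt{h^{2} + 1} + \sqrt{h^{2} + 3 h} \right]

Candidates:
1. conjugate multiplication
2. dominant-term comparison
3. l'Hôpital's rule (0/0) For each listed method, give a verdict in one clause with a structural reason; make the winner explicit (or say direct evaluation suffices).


Technique: conjugate multiplication — the difference \sqrt{h^{2} + 3 h} - \sqrt{h^{2} + 1} is an ∞ − ∞ stalemate; its conjugate partner breaks the tie.
- conjugate multiplication — applies; the problem has the shape this method handles.
- dominant-term comparison — leading-power comparison does not apply to this form.
- l'Hôpital's rule (0/0) — the expression is a difference driving to ∞ − ∞, not a 0/0 quotient — there is no ratio for the rule to differentiate.


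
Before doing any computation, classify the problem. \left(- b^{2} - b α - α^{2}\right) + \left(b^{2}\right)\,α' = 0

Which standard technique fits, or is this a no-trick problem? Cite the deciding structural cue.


Technique: the homogeneous substitution — solved for the derivative, the right side is unchanged under scaling b and α together — it depends only on the ratio α/b, so substitute a single ratio variable.


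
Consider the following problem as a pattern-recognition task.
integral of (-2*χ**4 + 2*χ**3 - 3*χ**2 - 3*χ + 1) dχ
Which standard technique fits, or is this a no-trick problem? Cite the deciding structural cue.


Diagnosis: no special technique — the integrand is a sum of constant multiples of powers of χ — integrate term by term.


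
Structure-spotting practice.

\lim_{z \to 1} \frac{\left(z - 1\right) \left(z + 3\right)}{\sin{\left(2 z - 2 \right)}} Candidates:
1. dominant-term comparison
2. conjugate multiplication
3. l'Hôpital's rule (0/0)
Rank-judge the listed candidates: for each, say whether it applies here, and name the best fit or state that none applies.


Diagnosis: l'Hôpital's rule (0/0) — numerator and denominator both vanish at 1 — a genuine 0/0 form, which is exactly when l'Hôpital applies. The standard small-argument limits would also carry it; the rule is the systematic route.
- dominant-term comparison — no dominant power emerges to decide the limit by degree comparison.
- conjugate multiplication: multiplying by a conjugate would not remove any indeterminacy here.
- l'Hôpital's rule (0/0) — applicable, and directly so.
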